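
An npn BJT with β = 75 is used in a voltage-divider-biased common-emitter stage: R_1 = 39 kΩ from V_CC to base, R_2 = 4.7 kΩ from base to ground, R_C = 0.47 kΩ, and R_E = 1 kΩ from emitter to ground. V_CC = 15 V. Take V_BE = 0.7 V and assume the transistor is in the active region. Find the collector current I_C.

Thevenize the base divider: V_Th = V_CC·R_2/(R_1+R_2) = 15×4.7/43.7 = 1.61 V, R_Th = R_1‖R_2 = 4.19 kΩ.
Base-emitter loop: V_Th = I_B·R_Th + V_BE + (β+1)I_B·R_E, so I_B = (1.61 − 0.7) / (4.19 + 76×1) = 0.0114 mA.
I_C = β·I_B = 75×0.0114 = 0.854 mA, and I_E = (β+1)I_B = 0.866 mA.
V_CE = V_CC − I_C·R_C − I_E·R_E = 15 − 0.854×0.47 − 0.866×1 = 13.7 V.
V_CE = 13.7 V > 0.2 V confirms active-region operation.

I_C ≈ 0.85 mA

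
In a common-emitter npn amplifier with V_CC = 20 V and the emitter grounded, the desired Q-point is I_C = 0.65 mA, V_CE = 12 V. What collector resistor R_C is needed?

Collector loop: V_CC = I_C·R_C + V_CE.
R_C = (V_CC − V_CE)/I_C = (20 − 12)/0.65 = 12.3 kΩ.

R_C ≈ 12 kΩ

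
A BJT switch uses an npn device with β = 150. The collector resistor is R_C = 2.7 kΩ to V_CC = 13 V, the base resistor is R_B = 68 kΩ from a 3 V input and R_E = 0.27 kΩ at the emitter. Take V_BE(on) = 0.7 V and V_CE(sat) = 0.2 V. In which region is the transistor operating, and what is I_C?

active; I_C ≈ 3.2 mA

Assume active. Base-emitter loop: I_B = (V_BB − V_BE)/(R_B + (β+1)R_E) = (3 − 0.7)/(68 + 151×0.27) = 0.0211 mA.
I_C = β·I_B = 150×0.0211 = 3.17 mA.
V_CE = V_CC − I_C·R_C − I_E·R_E = 13 − 3.17×2.7 − 3.19×0.27 = 3.57 V > V_CE(sat), so the active-region assumption holds.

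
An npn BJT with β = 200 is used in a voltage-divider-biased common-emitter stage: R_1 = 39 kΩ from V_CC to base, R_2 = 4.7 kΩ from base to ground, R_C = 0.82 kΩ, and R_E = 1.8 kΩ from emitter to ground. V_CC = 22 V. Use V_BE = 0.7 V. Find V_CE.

Thevenize the base divider: V_Th = V_CC·R_2/(R_1+R_2) = 22×4.7/43.7 = 2.37 V, R_Th = R_1‖R_2 = 4.19 kΩ.
Base-emitter loop: V_Th = I_B·R_Th + V_BE + (β+1)I_B·R_E, so I_B = (2.37 − 0.7) / (4.19 + 201×1.8) = 0.00455 mA.
I_C = β·I_B = 200×0.00455 = 0.91 mA, and I_E = (β+1)I_B = 0.915 mA.
V_CE = V_CC − I_C·R_C − I_E·R_E = 22 − 0.91×0.82 − 0.915×1.8 = 19.6 V.
V_CE = 19.6 V > 0.2 V confirms active-region operation.

V_CE ≈ 20 V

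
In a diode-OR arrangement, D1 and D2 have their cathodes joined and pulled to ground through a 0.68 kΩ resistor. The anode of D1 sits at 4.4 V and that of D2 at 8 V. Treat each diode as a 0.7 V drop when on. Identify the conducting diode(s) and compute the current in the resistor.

Assume both conduct. Then node N would need to be at both 4.4−0.7 = 3.7 V and 8−0.7 = 7.3 V, which is impossible.
Assume only D2 conducts: V_N = 8 − 0.7 = 7.3 V, so I_R = 7.3/0.68 = 10.7 mA.
Check D1: its anode-to-cathode voltage is 4.4 − 7.3 = -2.9 V < 0.7 V, so it is off. The assumption is consistent.

Only D2 conducts; I_R ≈ 11 mA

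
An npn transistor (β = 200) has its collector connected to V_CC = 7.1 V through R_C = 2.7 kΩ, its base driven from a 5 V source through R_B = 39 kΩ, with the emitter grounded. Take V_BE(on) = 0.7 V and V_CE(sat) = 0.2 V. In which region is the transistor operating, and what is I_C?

saturation; I_C ≈ 2.6 mA

Assume active: I_B = (5 − 0.7)/39 = 0.11 mA, giving I_C = β·I_B = 22.1 mA.
But then V_CE = 7.1 − 22.1×2.7 = -52.4 V < V_CE(sat) = 0.2 V — impossible in the active region.
So the transistor is saturated. With V_CE = 0.2 V, I_C = (V_CC − 0.2)/R_C = 6.9/2.7 = 2.56 mA.
Check: β·I_B = 22.1 mA > I_C = 2.56 mA, confirming saturation.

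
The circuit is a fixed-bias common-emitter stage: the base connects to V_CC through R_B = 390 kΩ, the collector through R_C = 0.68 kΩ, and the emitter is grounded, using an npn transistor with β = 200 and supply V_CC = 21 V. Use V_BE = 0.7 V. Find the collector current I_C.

I_C ≈ 10 mA

Base loop: V_CC = I_B·R_B + V_BE, so I_B = (21 − 0.7)/390 kΩ = 0.0521 mA.
In the active region I_C = β·I_B = 200 × 0.0521 = 10.4 mA.
Collector loop: V_CE = V_CC − I_C·R_C = 21 − 10.4×0.68 = 13.9 V.
Since V_CE = 13.9 V > V_CE(sat) ≈ 0.2 V, the transistor is in the active region as assumed.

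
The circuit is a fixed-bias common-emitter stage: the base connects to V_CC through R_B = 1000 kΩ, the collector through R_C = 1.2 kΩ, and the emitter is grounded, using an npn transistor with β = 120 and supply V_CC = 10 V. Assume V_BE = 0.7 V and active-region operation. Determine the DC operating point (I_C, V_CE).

Base loop: V_CC = I_B·R_B + V_BE, so I_B = (10 − 0.7)/1000 kΩ = 0.0093 mA.
In the active region I_C = β·I_B = 120 × 0.0093 = 1.12 mA.
Collector loop: V_CE = V_CC − I_C·R_C = 10 − 1.12×1.2 = 8.66 V.
Since V_CE = 8.66 V > V_CE(sat) ≈ 0.2 V, the transistor is in the active region as assumed.

I_C ≈ 1.1 mA, V_CE ≈ 8.7 V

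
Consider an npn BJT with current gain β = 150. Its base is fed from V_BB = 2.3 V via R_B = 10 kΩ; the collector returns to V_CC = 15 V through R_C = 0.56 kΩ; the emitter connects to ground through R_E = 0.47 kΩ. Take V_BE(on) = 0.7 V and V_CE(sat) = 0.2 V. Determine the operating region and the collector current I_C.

active; I_C ≈ 3 mA

Assume active. Base-emitter loop: I_B = (V_BB − V_BE)/(R_B + (β+1)R_E) = (2.3 − 0.7)/(10 + 151×0.47) = 0.0198 mA.
I_C = β·I_B = 150×0.0198 = 2.96 mA.
V_CE = V_CC − I_C·R_C − I_E·R_E = 15 − 2.96×0.56 − 2.98×0.47 = 11.9 V > V_CE(sat), so the active-region assumption holds.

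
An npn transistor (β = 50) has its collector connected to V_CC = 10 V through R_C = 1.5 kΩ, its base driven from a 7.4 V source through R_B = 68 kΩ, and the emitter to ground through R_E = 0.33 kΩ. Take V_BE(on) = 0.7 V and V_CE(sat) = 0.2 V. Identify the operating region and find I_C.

active; I_C ≈ 3.9 mA

Assume active. Base-emitter loop: I_B = (V_BB − V_BE)/(R_B + (β+1)R_E) = (7.4 − 0.7)/(68 + 51×0.33) = 0.079 mA.
I_C = β·I_B = 50×0.079 = 3.95 mA.
V_CE = V_CC − I_C·R_C − I_E·R_E = 10 − 3.95×1.5 − 4.03×0.33 = 2.75 V > V_CE(sat), so the active-region assumption holds.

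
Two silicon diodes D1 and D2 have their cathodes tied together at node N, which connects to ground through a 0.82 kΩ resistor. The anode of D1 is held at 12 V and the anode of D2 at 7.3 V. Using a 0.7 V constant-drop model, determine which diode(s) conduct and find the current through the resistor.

Assume both conduct. Then node N would need to be at both 12−0.7 = 11.3 V and 7.3−0.7 = 6.6 V, which is impossible.
Assume only D1 conducts: V_N = 12 − 0.7 = 11.3 V, so I_R = 11.3/0.82 = 13.8 mA.
Check D2: its anode-to-cathode voltage is 7.3 − 11.3 = -4 V < 0.7 V, so it is off. The assumption is consistent.

Only D1 conducts; I_R ≈ 14 mA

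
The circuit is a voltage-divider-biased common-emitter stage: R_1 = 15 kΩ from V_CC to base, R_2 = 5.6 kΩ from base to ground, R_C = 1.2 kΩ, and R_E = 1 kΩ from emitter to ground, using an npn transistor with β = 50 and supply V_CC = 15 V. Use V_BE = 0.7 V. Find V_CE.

V_CE ≈ 8.2 V

Thevenize the base divider: V_Th = V_CC·R_2/(R_1+R_2) = 15×5.6/20.6 = 4.08 V, R_Th = R_1‖R_2 = 4.08 kΩ.
Base-emitter loop: V_Th = I_B·R_Th + V_BE + (β+1)I_B·R_E, so I_B = (4.08 − 0.7) / (4.08 + 51×1) = 0.0613 mA.
I_C = β·I_B = 50×0.0613 = 3.07 mA, and I_E = (β+1)I_B = 3.13 mA.
V_CE = V_CC − I_C·R_C − I_E·R_E = 15 − 3.07×1.2 − 3.13×1 = 8.19 V.
V_CE = 8.19 V > 0.2 V confirms active-region operation.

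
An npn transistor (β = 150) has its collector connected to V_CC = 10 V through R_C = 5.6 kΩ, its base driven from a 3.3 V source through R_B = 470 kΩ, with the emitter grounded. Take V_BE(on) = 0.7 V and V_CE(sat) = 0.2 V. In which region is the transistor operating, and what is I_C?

Assume active. Base-emitter loop: I_B = (V_BB − V_BE)/R_B = (3.3 − 0.7)/470 = 0.00553 mA.
I_C = β·I_B = 150×0.00553 = 0.83 mA.
V_CE = V_CC − I_C·R_C = 10 − 0.83×5.6 = 5.35 V > V_CE(sat), so the active-region assumption holds.

active; I_C ≈ 0.83 mA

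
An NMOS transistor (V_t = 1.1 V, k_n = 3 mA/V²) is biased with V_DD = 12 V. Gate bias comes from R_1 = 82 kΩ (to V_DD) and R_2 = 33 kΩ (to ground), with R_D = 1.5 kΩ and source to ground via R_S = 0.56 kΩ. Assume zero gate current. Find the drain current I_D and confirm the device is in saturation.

I_D ≈ 2.1 mA

V_G = V_DD·R_2/(R_1+R_2) = 12×33/115 = 3.44 V.
Assume saturation: I_D = (k_n/2)(V_GS − V_t)² with V_GS = V_G − I_D·R_S = 3.44 − 0.56·I_D.
Substituting gives 0.47·I_D² − 4.94·I_D + 8.24 = 0, with roots I_D = 2.08 or 8.41 mA.
The root I_D = 8.41 mA gives V_GS = -1.27 V ≤ V_t, so take I_D = 2.08 mA.
Then V_GS = 2.28 V and V_DS = V_DD − I_D(R_D+R_S) = 12 − 2.08×2.06 = 7.71 V.
Saturation requires V_DS ≥ V_GS − V_t = 1.18 V; 7.71 ≥ 1.18 ✓.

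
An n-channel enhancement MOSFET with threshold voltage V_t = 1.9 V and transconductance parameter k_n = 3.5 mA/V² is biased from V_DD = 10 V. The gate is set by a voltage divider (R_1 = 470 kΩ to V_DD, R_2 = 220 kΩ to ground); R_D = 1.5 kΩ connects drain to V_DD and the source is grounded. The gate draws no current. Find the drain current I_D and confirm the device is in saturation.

V_G = V_DD·R_2/(R_1+R_2) = 10×220/690 = 3.19 V. With the source grounded, V_GS = V_G = 3.19 V.
Assume saturation: I_D = (k_n/2)(V_GS − V_t)² = (3.5/2)×(3.19 − 1.9)² = 1.75×1.29² = 2.9 mA.
V_DS = V_DD − I_D·R_D = 10 − 2.9×1.5 = 5.64 V.
Saturation requires V_DS ≥ V_GS − V_t = 1.29 V; 5.64 ≥ 1.29 ✓.

I_D ≈ 2.9 mA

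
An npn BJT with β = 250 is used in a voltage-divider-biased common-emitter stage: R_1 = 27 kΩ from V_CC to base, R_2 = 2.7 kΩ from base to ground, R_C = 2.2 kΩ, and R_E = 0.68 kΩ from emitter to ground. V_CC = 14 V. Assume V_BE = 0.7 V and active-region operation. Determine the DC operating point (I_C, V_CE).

I_C ≈ 0.83 mA, V_CE ≈ 12 V

Thevenize the base divider: V_Th = V_CC·R_2/(R_1+R_2) = 14×2.7/29.7 = 1.27 V, R_Th = R_1‖R_2 = 2.45 kΩ.
Base-emitter loop: V_Th = I_B·R_Th + V_BE + (β+1)I_B·R_E, so I_B = (1.27 − 0.7) / (2.45 + 251×0.68) = 0.00331 mA.
I_C = β·I_B = 250×0.00331 = 0.827 mA, and I_E = (β+1)I_B = 0.83 mA.
V_CE = V_CC − I_C·R_C − I_E·R_E = 14 − 0.827×2.2 − 0.83×0.68 = 11.6 V.
V_CE = 11.6 V > 0.2 V confirms active-region operation.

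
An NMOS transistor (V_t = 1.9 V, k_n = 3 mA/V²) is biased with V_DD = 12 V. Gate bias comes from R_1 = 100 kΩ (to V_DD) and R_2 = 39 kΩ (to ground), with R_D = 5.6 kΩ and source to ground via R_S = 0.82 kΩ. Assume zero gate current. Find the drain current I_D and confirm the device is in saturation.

I_D ≈ 0.86 mA

V_G = V_DD·R_2/(R_1+R_2) = 12×39/139 = 3.37 V.
Assume saturation: I_D = (k_n/2)(V_GS − V_t)² with V_GS = V_G − I_D·R_S = 3.37 − 0.82·I_D.
Substituting gives 1.01·I_D² − 4.61·I_D + 3.23 = 0, with roots I_D = 0.864 or 3.71 mA.
The root I_D = 3.71 mA gives V_GS = 0.328 V ≤ V_t, so take I_D = 0.864 mA.
Then V_GS = 2.66 V and V_DS = V_DD − I_D(R_D+R_S) = 12 − 0.864×6.42 = 6.46 V.
Saturation requires V_DS ≥ V_GS − V_t = 0.759 V; 6.46 ≥ 0.759 ✓.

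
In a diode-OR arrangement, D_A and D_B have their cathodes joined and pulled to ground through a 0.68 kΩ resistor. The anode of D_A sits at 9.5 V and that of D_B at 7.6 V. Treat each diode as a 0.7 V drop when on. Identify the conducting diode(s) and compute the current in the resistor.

Only D_A conducts; I_R ≈ 13 mA

Assume both conduct. Then node N would need to be at both 9.5−0.7 = 8.8 V and 7.6−0.7 = 6.9 V, which is impossible.
Assume only D_A conducts: V_N = 9.5 − 0.7 = 8.8 V, so I_R = 8.8/0.68 = 12.9 mA.
Check D_B: its anode-to-cathode voltage is 7.6 − 8.8 = -1.2 V < 0.7 V, so it is off. The assumption is consistent.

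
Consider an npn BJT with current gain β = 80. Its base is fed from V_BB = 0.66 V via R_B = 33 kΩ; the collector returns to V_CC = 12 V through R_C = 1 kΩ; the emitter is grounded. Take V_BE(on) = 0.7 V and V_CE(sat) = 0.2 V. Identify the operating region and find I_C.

V_BB = 0.66 V ≤ V_BE(on) = 0.7 V, so the base-emitter junction is not forward biased.
The transistor is in cutoff: I_B = I_C = 0.

cutoff; I_C ≈ 0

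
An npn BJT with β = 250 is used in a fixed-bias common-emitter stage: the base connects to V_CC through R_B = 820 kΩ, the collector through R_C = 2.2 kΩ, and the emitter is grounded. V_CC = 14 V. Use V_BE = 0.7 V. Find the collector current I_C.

I_C ≈ 4.1 mA

Base loop: V_CC = I_B·R_B + V_BE, so I_B = (14 − 0.7)/820 kΩ = 0.0162 mA.
In the active region I_C = β·I_B = 250 × 0.0162 = 4.05 mA.
Collector loop: V_CE = V_CC − I_C·R_C = 14 − 4.05×2.2 = 5.08 V.
Since V_CE = 5.08 V > V_CE(sat) ≈ 0.2 V, the transistor is in the active region as assumed.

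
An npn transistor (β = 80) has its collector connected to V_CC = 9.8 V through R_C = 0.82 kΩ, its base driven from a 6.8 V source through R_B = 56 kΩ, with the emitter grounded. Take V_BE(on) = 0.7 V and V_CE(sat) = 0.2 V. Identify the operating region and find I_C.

active; I_C ≈ 8.7 mA

Assume active. Base-emitter loop: I_B = (V_BB − V_BE)/R_B = (6.8 − 0.7)/56 = 0.109 mA.
I_C = β·I_B = 80×0.109 = 8.71 mA.
V_CE = V_CC − I_C·R_C = 9.8 − 8.71×0.82 = 2.65 V > V_CE(sat), so the active-region assumption holds.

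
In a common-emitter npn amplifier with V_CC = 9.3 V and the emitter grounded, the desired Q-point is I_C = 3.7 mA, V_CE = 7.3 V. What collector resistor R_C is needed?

Collector loop: V_CC = I_C·R_C + V_CE.
R_C = (V_CC − V_CE)/I_C = (9.3 − 7.3)/3.7 = 0.541 kΩ.

R_C ≈ 0.54 kΩ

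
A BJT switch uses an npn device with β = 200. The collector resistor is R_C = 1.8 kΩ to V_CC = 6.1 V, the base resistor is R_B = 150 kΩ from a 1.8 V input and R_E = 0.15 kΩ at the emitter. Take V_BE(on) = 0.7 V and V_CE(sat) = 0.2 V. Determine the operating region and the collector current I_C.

active; I_C ≈ 1.2 mA

Assume active. Base-emitter loop: I_B = (V_BB − V_BE)/(R_B + (β+1)R_E) = (1.8 − 0.7)/(150 + 201×0.15) = 0.00611 mA.
I_C = β·I_B = 200×0.00611 = 1.22 mA.
V_CE = V_CC − I_C·R_C − I_E·R_E = 6.1 − 1.22×1.8 − 1.23×0.15 = 3.72 V > V_CE(sat), so the active-region assumption holds.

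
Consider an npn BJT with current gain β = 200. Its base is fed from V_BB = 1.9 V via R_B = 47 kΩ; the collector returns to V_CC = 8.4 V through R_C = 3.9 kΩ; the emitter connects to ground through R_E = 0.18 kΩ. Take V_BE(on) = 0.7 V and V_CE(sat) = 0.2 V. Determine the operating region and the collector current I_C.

Assume active: I_B = (1.9 − 0.7)/(47 + 201×0.18) = 0.0144 mA, I_C = β·I_B = 2.89 mA.
Then V_CE = 8.4 − 2.89×3.9 − 2.9×0.18 = -3.37 V < 0.2 V — the active assumption fails.
Re-solve with V_CE = 0.2 V. KCL at the emitter: V_E/R_E = (V_BB−0.7−V_E)/R_B + (V_CC−0.2−V_E)/R_C, giving V_E = 0.365 V.
I_C = (V_CC − 0.2 − V_E)/R_C = (8.2 − 0.365)/3.9 = 2.01 mA.
Check: I_B = (1.2 − 0.365)/47 = 0.0178 mA, and β·I_B = 3.55 mA > I_C, confirming saturation.

saturation; I_C ≈ 2 mA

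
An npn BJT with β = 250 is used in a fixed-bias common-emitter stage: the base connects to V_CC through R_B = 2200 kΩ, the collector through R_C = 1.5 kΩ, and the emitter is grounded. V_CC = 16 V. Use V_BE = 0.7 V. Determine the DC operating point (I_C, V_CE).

Base loop: V_CC = I_B·R_B + V_BE, so I_B = (16 − 0.7)/2200 kΩ = 0.00695 mA.
In the active region I_C = β·I_B = 250 × 0.00695 = 1.74 mA.
Collector loop: V_CE = V_CC − I_C·R_C = 16 − 1.74×1.5 = 13.4 V.
Since V_CE = 13.4 V > V_CE(sat) ≈ 0.2 V, the transistor is in the active region as assumed.

I_C ≈ 1.7 mA, V_CE ≈ 13 V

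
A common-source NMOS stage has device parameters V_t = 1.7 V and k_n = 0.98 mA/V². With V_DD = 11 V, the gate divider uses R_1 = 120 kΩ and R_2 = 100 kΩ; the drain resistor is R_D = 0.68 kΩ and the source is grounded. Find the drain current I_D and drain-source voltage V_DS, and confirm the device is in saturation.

I_D ≈ 5.3 mA, V_DS ≈ 7.4 V

V_G = V_DD·R_2/(R_1+R_2) = 11×100/220 = 5 V. With the source grounded, V_GS = V_G = 5 V.
Assume saturation: I_D = (k_n/2)(V_GS − V_t)² = (0.98/2)×(5 − 1.7)² = 0.49×3.3² = 5.34 mA.
V_DS = V_DD − I_D·R_D = 11 − 5.34×0.68 = 7.37 V.
Saturation requires V_DS ≥ V_GS − V_t = 3.3 V; 7.37 ≥ 3.3 ✓.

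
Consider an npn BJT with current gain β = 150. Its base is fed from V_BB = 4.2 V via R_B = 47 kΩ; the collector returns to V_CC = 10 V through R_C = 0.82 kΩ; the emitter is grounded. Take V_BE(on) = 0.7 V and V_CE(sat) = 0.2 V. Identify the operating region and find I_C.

Assume active. Base-emitter loop: I_B = (V_BB − V_BE)/R_B = (4.2 − 0.7)/47 = 0.0745 mA.
I_C = β·I_B = 150×0.0745 = 11.2 mA.
V_CE = V_CC − I_C·R_C = 10 − 11.2×0.82 = 0.84 V > V_CE(sat), so the active-region assumption holds.

active; I_C ≈ 11 mA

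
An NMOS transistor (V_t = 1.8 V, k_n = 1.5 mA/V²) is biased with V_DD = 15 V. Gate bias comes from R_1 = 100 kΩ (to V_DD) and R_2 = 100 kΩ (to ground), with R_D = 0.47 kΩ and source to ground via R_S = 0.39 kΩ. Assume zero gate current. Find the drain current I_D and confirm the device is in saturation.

V_G = V_DD·R_2/(R_1+R_2) = 15×100/200 = 7.5 V.
Assume saturation: I_D = (k_n/2)(V_GS − V_t)² with V_GS = V_G − I_D·R_S = 7.5 − 0.39·I_D.
Substituting gives 0.114·I_D² − 4.33·I_D + 24.4 = 0, with roots I_D = 6.86 or 31.1 mA.
The root I_D = 31.1 mA gives V_GS = -4.64 V ≤ V_t, so take I_D = 6.86 mA.
Then V_GS = 4.82 V and V_DS = V_DD − I_D(R_D+R_S) = 15 − 6.86×0.86 = 9.1 V.
Saturation requires V_DS ≥ V_GS − V_t = 3.02 V; 9.1 ≥ 3.02 ✓.

I_D ≈ 6.9 mA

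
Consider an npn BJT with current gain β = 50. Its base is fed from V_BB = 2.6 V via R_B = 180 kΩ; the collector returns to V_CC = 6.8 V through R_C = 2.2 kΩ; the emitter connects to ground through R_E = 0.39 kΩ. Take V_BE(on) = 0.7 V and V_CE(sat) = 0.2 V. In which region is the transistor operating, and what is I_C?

Assume active. Base-emitter loop: I_B = (V_BB − V_BE)/(R_B + (β+1)R_E) = (2.6 − 0.7)/(180 + 51×0.39) = 0.00951 mA.
I_C = β·I_B = 50×0.00951 = 0.475 mA.
V_CE = V_CC − I_C·R_C − I_E·R_E = 6.8 − 0.475×2.2 − 0.485×0.39 = 5.57 V > V_CE(sat), so the active-region assumption holds.

active; I_C ≈ 0.48 mA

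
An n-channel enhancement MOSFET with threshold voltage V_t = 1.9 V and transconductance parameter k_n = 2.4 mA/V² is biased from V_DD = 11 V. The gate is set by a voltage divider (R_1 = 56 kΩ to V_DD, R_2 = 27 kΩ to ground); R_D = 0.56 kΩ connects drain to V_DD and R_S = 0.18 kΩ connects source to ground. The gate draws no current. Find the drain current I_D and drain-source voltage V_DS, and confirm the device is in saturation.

V_G = V_DD·R_2/(R_1+R_2) = 11×27/83 = 3.58 V.
Assume saturation: I_D = (k_n/2)(V_GS − V_t)² with V_GS = V_G − I_D·R_S = 3.58 − 0.18·I_D.
Substituting gives 0.0389·I_D² − 1.73·I_D + 3.38 = 0, with roots I_D = 2.05 or 42.3 mA.
The root I_D = 42.3 mA gives V_GS = -4.04 V ≤ V_t, so take I_D = 2.05 mA.
Then V_GS = 3.21 V and V_DS = V_DD − I_D(R_D+R_S) = 11 − 2.05×0.74 = 9.48 V.
Saturation requires V_DS ≥ V_GS − V_t = 1.31 V; 9.48 ≥ 1.31 ✓.

I_D ≈ 2.1 mA, V_DS ≈ 9.5 V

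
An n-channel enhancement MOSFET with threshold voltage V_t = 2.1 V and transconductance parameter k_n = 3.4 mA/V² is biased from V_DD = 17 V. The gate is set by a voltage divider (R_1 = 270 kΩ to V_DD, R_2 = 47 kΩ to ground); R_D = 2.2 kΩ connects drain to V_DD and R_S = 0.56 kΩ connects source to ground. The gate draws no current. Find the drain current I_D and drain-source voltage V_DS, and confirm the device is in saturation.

V_G = V_DD·R_2/(R_1+R_2) = 17×47/317 = 2.52 V.
Assume saturation: I_D = (k_n/2)(V_GS − V_t)² with V_GS = V_G − I_D·R_S = 2.52 − 0.56·I_D.
Substituting gives 0.533·I_D² − 1.8·I_D + 0.301 = 0, with roots I_D = 0.176 or 3.2 mA.
The root I_D = 3.2 mA gives V_GS = 0.728 V ≤ V_t, so take I_D = 0.176 mA.
Then V_GS = 2.42 V and V_DS = V_DD − I_D(R_D+R_S) = 17 − 0.176×2.76 = 16.5 V.
Saturation requires V_DS ≥ V_GS − V_t = 0.322 V; 16.5 ≥ 0.322 ✓.

I_D ≈ 0.18 mA, V_DS ≈ 17 V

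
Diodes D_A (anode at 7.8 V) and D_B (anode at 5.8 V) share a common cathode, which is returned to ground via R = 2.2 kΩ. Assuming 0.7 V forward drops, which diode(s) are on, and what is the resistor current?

Assume both conduct. Then node N would need to be at both 7.8−0.7 = 7.1 V and 5.8−0.7 = 5.1 V, which is impossible.
Assume only D_A conducts: V_N = 7.8 − 0.7 = 7.1 V, so I_R = 7.1/2.2 = 3.23 mA.
Check D_B: its anode-to-cathode voltage is 5.8 − 7.1 = -1.3 V < 0.7 V, so it is off. The assumption is consistent.

Only D_A conducts; I_R ≈ 3.2 mA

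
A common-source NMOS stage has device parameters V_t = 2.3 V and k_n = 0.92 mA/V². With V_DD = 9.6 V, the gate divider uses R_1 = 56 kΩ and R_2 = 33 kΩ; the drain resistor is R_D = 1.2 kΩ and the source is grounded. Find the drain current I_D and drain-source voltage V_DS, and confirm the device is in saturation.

V_G = V_DD·R_2/(R_1+R_2) = 9.6×33/89 = 3.56 V. With the source grounded, V_GS = V_G = 3.56 V.
Assume saturation: I_D = (k_n/2)(V_GS − V_t)² = (0.92/2)×(3.56 − 2.3)² = 0.46×1.26² = 0.73 mA.
V_DS = V_DD − I_D·R_D = 9.6 − 0.73×1.2 = 8.72 V.
Saturation requires V_DS ≥ V_GS − V_t = 1.26 V; 8.72 ≥ 1.26 ✓.

I_D ≈ 0.73 mA, V_DS ≈ 8.7 V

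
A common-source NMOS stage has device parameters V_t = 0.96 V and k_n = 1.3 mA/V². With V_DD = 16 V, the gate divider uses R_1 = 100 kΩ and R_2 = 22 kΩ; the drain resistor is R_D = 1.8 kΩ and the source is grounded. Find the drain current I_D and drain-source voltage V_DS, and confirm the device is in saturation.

I_D ≈ 2.4 mA, V_DS ≈ 12 V

V_G = V_DD·R_2/(R_1+R_2) = 16×22/122 = 2.89 V. With the source grounded, V_GS = V_G = 2.89 V.
Assume saturation: I_D = (k_n/2)(V_GS − V_t)² = (1.3/2)×(2.89 − 0.96)² = 0.65×1.93² = 2.41 mA.
V_DS = V_DD − I_D·R_D = 16 − 2.41×1.8 = 11.7 V.
Saturation requires V_DS ≥ V_GS − V_t = 1.93 V; 11.7 ≥ 1.93 ✓.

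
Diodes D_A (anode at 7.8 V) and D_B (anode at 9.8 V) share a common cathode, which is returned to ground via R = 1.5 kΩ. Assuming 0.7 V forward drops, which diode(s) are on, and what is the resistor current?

Assume both conduct. Then node N would need to be at both 7.8−0.7 = 7.1 V and 9.8−0.7 = 9.1 V, which is impossible.
Assume only D_B conducts: V_N = 9.8 − 0.7 = 9.1 V, so I_R = 9.1/1.5 = 6.07 mA.
Check D_A: its anode-to-cathode voltage is 7.8 − 9.1 = -1.3 V < 0.7 V, so it is off. The assumption is consistent.

Only D_B conducts; I_R ≈ 6.1 mA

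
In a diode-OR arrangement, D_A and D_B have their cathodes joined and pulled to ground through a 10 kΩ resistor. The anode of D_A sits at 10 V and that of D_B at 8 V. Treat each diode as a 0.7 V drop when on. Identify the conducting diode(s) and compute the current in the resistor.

Only D_A conducts; I_R ≈ 0.93 mA

Assume both conduct. Then node N would need to be at both 10−0.7 = 9.3 V and 8−0.7 = 7.3 V, which is impossible.
Assume only D_A conducts: V_N = 10 − 0.7 = 9.3 V, so I_R = 9.3/10 = 0.93 mA.
Check D_B: its anode-to-cathode voltage is 8 − 9.3 = -1.3 V < 0.7 V, so it is off. The assumption is consistent.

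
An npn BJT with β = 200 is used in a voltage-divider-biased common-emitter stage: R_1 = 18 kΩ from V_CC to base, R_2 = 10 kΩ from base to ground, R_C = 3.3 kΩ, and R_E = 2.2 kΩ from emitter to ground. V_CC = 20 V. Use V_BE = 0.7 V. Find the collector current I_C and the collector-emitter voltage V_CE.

I_C ≈ 2.9 mA, V_CE ≈ 4.2 V

Thevenize the base divider: V_Th = V_CC·R_2/(R_1+R_2) = 20×10/28 = 7.14 V, R_Th = R_1‖R_2 = 6.43 kΩ.
Base-emitter loop: V_Th = I_B·R_Th + V_BE + (β+1)I_B·R_E, so I_B = (7.14 − 0.7) / (6.43 + 201×2.2) = 0.0144 mA.
I_C = β·I_B = 200×0.0144 = 2.87 mA, and I_E = (β+1)I_B = 2.89 mA.
V_CE = V_CC − I_C·R_C − I_E·R_E = 20 − 2.87×3.3 − 2.89×2.2 = 4.17 V.
V_CE = 4.17 V > 0.2 V confirms active-region operation.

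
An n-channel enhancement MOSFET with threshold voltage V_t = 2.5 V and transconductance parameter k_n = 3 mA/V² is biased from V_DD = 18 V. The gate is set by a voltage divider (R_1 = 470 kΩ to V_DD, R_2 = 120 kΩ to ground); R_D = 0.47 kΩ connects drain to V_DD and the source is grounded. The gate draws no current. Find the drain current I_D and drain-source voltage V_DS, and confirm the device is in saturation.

I_D ≈ 2 mA, V_DS ≈ 17 V

V_G = V_DD·R_2/(R_1+R_2) = 18×120/590 = 3.66 V. With the source grounded, V_GS = V_G = 3.66 V.
Assume saturation: I_D = (k_n/2)(V_GS − V_t)² = (3/2)×(3.66 − 2.5)² = 1.5×1.16² = 2.02 mA.
V_DS = V_DD − I_D·R_D = 18 − 2.02×0.47 = 17 V.
Saturation requires V_DS ≥ V_GS − V_t = 1.16 V; 17 ≥ 1.16 ✓.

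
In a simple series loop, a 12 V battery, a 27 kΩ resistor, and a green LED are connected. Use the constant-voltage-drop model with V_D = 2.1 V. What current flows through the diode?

I ≈ 0.37 mA

KVL around the loop: 12 = V_D + I·R = 2.1 + I × 27 kΩ.
So I = (12 − 2.1) / 27 kΩ = 9.9 / 27 = 0.367 mA.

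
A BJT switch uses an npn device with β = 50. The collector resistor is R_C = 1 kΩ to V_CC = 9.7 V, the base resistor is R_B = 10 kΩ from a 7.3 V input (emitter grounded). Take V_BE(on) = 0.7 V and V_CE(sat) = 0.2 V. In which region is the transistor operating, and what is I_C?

saturation; I_C ≈ 9.5 mA

Assume active: I_B = (7.3 − 0.7)/10 = 0.66 mA, giving I_C = β·I_B = 33 mA.
But then V_CE = 9.7 − 33×1 = -23.3 V < V_CE(sat) = 0.2 V — impossible in the active region.
So the transistor is saturated. With V_CE = 0.2 V, I_C = (V_CC − 0.2)/R_C = 9.5/1 = 9.5 mA.
Check: β·I_B = 33 mA > I_C = 9.5 mA, confirming saturation.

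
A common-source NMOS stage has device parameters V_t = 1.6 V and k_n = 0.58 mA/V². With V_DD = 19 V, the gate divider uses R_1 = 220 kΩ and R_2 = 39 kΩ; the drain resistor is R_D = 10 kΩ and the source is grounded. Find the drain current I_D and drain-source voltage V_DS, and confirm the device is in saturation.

I_D ≈ 0.46 mA, V_DS ≈ 14 V

V_G = V_DD·R_2/(R_1+R_2) = 19×39/259 = 2.86 V. With the source grounded, V_GS = V_G = 2.86 V.
Assume saturation: I_D = (k_n/2)(V_GS − V_t)² = (0.58/2)×(2.86 − 1.6)² = 0.29×1.26² = 0.461 mA.
V_DS = V_DD − I_D·R_D = 19 − 0.461×10 = 14.4 V.
Saturation requires V_DS ≥ V_GS − V_t = 1.26 V; 14.4 ≥ 1.26 ✓.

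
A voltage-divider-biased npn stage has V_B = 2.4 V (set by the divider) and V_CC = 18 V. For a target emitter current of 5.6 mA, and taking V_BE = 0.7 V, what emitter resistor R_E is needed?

R_E ≈ 0.3 kΩ

V_E = V_B − V_BE = 2.4 − 0.7 = 1.7 V.
R_E = V_E / I_E = 1.7 / 5.6 = 0.304 kΩ.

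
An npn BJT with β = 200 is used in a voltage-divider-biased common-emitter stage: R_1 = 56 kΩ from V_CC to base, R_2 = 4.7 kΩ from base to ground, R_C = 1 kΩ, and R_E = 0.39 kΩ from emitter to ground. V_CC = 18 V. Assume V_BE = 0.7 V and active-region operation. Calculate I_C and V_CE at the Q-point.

Thevenize the base divider: V_Th = V_CC·R_2/(R_1+R_2) = 18×4.7/60.7 = 1.39 V, R_Th = R_1‖R_2 = 4.34 kΩ.
Base-emitter loop: V_Th = I_B·R_Th + V_BE + (β+1)I_B·R_E, so I_B = (1.39 − 0.7) / (4.34 + 201×0.39) = 0.00839 mA.
I_C = β·I_B = 200×0.00839 = 1.68 mA, and I_E = (β+1)I_B = 1.69 mA.
V_CE = V_CC − I_C·R_C − I_E·R_E = 18 − 1.68×1 − 1.69×0.39 = 15.7 V.
V_CE = 15.7 V > 0.2 V confirms active-region operation.

I_C ≈ 1.7 mA, V_CE ≈ 16 V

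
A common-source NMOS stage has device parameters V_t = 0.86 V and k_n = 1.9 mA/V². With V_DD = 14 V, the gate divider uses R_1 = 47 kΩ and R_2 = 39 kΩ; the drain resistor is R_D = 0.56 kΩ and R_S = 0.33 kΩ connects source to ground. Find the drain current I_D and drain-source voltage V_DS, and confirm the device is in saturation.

V_G = V_DD·R_2/(R_1+R_2) = 14×39/86 = 6.35 V.
Assume saturation: I_D = (k_n/2)(V_GS − V_t)² with V_GS = V_G − I_D·R_S = 6.35 − 0.33·I_D.
Substituting gives 0.103·I_D² − 4.44·I_D + 28.6 = 0, with roots I_D = 7.9 or 35 mA.
The root I_D = 35 mA gives V_GS = -5.21 V ≤ V_t, so take I_D = 7.9 mA.
Then V_GS = 3.74 V and V_DS = V_DD − I_D(R_D+R_S) = 14 − 7.9×0.89 = 6.97 V.
Saturation requires V_DS ≥ V_GS − V_t = 2.88 V; 6.97 ≥ 2.88 ✓.

I_D ≈ 7.9 mA, V_DS ≈ 7 V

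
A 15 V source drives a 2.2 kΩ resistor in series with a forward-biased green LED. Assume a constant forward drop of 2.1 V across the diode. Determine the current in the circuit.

KVL around the loop: 15 = V_D + I·R = 2.1 + I × 2.2 kΩ.
So I = (15 − 2.1) / 2.2 kΩ = 12.9 / 2.2 = 5.86 mA.

I ≈ 5.9 mA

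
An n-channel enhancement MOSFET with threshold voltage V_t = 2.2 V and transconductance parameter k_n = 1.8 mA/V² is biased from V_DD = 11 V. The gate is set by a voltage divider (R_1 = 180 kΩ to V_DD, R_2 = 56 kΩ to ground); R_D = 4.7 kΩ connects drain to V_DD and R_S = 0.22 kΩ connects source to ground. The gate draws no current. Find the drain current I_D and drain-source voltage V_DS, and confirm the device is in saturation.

V_G = V_DD·R_2/(R_1+R_2) = 11×56/236 = 2.61 V.
Assume saturation: I_D = (k_n/2)(V_GS − V_t)² with V_GS = V_G − I_D·R_S = 2.61 − 0.22·I_D.
Substituting gives 0.0436·I_D² − 1.16·I_D + 0.151 = 0, with roots I_D = 0.131 or 26.6 mA.
The root I_D = 26.6 mA gives V_GS = -3.23 V ≤ V_t, so take I_D = 0.131 mA.
Then V_GS = 2.58 V and V_DS = V_DD − I_D(R_D+R_S) = 11 − 0.131×4.92 = 10.4 V.
Saturation requires V_DS ≥ V_GS − V_t = 0.381 V; 10.4 ≥ 0.381 ✓.

I_D ≈ 0.13 mA, V_DS ≈ 10 V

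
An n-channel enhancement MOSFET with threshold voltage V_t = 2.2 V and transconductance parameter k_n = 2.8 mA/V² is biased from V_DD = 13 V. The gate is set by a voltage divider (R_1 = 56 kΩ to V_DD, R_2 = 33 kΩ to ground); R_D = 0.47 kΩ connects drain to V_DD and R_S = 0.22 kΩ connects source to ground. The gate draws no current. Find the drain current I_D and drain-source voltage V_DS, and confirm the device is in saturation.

V_G = V_DD·R_2/(R_1+R_2) = 13×33/89 = 4.82 V.
Assume saturation: I_D = (k_n/2)(V_GS − V_t)² with V_GS = V_G − I_D·R_S = 4.82 − 0.22·I_D.
Substituting gives 0.0678·I_D² − 2.61·I_D + 9.61 = 0, with roots I_D = 4.12 or 34.5 mA.
The root I_D = 34.5 mA gives V_GS = -2.76 V ≤ V_t, so take I_D = 4.12 mA.
Then V_GS = 3.91 V and V_DS = V_DD − I_D(R_D+R_S) = 13 − 4.12×0.69 = 10.2 V.
Saturation requires V_DS ≥ V_GS − V_t = 1.71 V; 10.2 ≥ 1.71 ✓.

I_D ≈ 4.1 mA, V_DS ≈ 10 V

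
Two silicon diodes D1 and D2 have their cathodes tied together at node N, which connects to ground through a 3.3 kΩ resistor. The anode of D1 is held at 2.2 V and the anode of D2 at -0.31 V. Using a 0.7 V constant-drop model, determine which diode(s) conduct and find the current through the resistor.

Assume both conduct. Then node N would need to be at both 2.2−0.7 = 1.5 V and -0.31−0.7 = -1.01 V, which is impossible.
Assume only D1 conducts: V_N = 2.2 − 0.7 = 1.5 V, so I_R = 1.5/3.3 = 0.455 mA.
Check D2: its anode-to-cathode voltage is -0.31 − 1.5 = -1.81 V < 0.7 V, so it is off. The assumption is consistent.

Only D1 conducts; I_R ≈ 0.45 mA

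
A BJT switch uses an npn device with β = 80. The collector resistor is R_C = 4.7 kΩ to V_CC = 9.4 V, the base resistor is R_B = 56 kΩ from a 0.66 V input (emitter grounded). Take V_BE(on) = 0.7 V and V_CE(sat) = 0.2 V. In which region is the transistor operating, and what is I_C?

V_BB = 0.66 V ≤ V_BE(on) = 0.7 V, so the base-emitter junction is not forward biased.
The transistor is in cutoff: I_B = I_C = 0.

cutoff; I_C ≈ 0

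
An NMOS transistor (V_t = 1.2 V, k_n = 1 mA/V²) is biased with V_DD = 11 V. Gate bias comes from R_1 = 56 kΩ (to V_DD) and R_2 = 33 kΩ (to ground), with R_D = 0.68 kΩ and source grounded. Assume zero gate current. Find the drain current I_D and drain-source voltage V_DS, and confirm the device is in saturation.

V_G = V_DD·R_2/(R_1+R_2) = 11×33/89 = 4.08 V. With the source grounded, V_GS = V_G = 4.08 V.
Assume saturation: I_D = (k_n/2)(V_GS − V_t)² = (1/2)×(4.08 − 1.2)² = 0.5×2.88² = 4.14 mA.
V_DS = V_DD − I_D·R_D = 11 − 4.14×0.68 = 8.18 V.
Saturation requires V_DS ≥ V_GS − V_t = 2.88 V; 8.18 ≥ 2.88 ✓.

I_D ≈ 4.1 mA, V_DS ≈ 8.2 V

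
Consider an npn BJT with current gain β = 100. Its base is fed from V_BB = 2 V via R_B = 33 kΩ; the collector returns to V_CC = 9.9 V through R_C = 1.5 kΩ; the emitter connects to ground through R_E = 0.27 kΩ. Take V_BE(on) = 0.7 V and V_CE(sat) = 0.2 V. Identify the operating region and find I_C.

active; I_C ≈ 2.2 mA

Assume active. Base-emitter loop: I_B = (V_BB − V_BE)/(R_B + (β+1)R_E) = (2 − 0.7)/(33 + 101×0.27) = 0.0216 mA.
I_C = β·I_B = 100×0.0216 = 2.16 mA.
V_CE = V_CC − I_C·R_C − I_E·R_E = 9.9 − 2.16×1.5 − 2.18×0.27 = 6.08 V > V_CE(sat), so the active-region assumption holds.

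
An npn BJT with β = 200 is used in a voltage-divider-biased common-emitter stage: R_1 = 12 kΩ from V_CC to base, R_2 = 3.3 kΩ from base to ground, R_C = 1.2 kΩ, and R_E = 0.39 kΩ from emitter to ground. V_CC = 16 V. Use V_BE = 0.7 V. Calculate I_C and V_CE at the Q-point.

I_C ≈ 6.8 mA, V_CE ≈ 5.2 V

Thevenize the base divider: V_Th = V_CC·R_2/(R_1+R_2) = 16×3.3/15.3 = 3.45 V, R_Th = R_1‖R_2 = 2.59 kΩ.
Base-emitter loop: V_Th = I_B·R_Th + V_BE + (β+1)I_B·R_E, so I_B = (3.45 − 0.7) / (2.59 + 201×0.39) = 0.034 mA.
I_C = β·I_B = 200×0.034 = 6.79 mA, and I_E = (β+1)I_B = 6.83 mA.
V_CE = V_CC − I_C·R_C − I_E·R_E = 16 − 6.79×1.2 − 6.83×0.39 = 5.18 V.
V_CE = 5.18 V > 0.2 V confirms active-region operation.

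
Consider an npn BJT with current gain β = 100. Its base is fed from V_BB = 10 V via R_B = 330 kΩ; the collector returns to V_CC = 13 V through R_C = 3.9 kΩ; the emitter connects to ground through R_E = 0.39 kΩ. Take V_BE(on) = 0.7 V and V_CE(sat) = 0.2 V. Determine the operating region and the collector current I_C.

active; I_C ≈ 2.5 mA

Assume active. Base-emitter loop: I_B = (V_BB − V_BE)/(R_B + (β+1)R_E) = (10 − 0.7)/(330 + 101×0.39) = 0.0252 mA.
I_C = β·I_B = 100×0.0252 = 2.52 mA.
V_CE = V_CC − I_C·R_C − I_E·R_E = 13 − 2.52×3.9 − 2.54×0.39 = 2.19 V > V_CE(sat), so the active-region assumption holds.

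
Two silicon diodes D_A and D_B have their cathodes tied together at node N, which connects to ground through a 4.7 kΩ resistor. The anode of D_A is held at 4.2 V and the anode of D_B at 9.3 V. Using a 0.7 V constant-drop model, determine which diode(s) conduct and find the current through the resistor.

Only D_B conducts; I_R ≈ 1.8 mA

Assume both conduct. Then node N would need to be at both 4.2−0.7 = 3.5 V and 9.3−0.7 = 8.6 V, which is impossible.
Assume only D_B conducts: V_N = 9.3 − 0.7 = 8.6 V, so I_R = 8.6/4.7 = 1.83 mA.
Check D_A: its anode-to-cathode voltage is 4.2 − 8.6 = -4.4 V < 0.7 V, so it is off. The assumption is consistent.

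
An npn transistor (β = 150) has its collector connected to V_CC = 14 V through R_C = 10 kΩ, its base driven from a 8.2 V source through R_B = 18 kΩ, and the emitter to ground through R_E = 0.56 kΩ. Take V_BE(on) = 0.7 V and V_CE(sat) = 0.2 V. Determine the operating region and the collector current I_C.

saturation; I_C ≈ 1.3 mA

Assume active: I_B = (8.2 − 0.7)/(18 + 151×0.56) = 0.0731 mA, I_C = β·I_B = 11 mA.
Then V_CE = 14 − 11×10 − 11×0.56 = -102 V < 0.2 V — the active assumption fails.
Re-solve with V_CE = 0.2 V. KCL at the emitter: V_E/R_E = (V_BB−0.7−V_E)/R_B + (V_CC−0.2−V_E)/R_C, giving V_E = 0.926 V.
I_C = (V_CC − 0.2 − V_E)/R_C = (13.8 − 0.926)/10 = 1.29 mA.
Check: I_B = (7.5 − 0.926)/18 = 0.365 mA, and β·I_B = 54.8 mA > I_C, confirming saturation.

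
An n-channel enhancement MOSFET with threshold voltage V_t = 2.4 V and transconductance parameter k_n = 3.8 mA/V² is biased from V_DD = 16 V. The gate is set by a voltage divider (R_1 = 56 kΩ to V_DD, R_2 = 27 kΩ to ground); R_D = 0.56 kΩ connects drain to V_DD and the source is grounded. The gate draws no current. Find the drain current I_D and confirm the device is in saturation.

I_D ≈ 15 mA

V_G = V_DD·R_2/(R_1+R_2) = 16×27/83 = 5.2 V. With the source grounded, V_GS = V_G = 5.2 V.
Assume saturation: I_D = (k_n/2)(V_GS − V_t)² = (3.8/2)×(5.2 − 2.4)² = 1.9×2.8² = 14.9 mA.
V_DS = V_DD − I_D·R_D = 16 − 14.9×0.56 = 7.63 V.
Saturation requires V_DS ≥ V_GS − V_t = 2.8 V; 7.63 ≥ 2.8 ✓.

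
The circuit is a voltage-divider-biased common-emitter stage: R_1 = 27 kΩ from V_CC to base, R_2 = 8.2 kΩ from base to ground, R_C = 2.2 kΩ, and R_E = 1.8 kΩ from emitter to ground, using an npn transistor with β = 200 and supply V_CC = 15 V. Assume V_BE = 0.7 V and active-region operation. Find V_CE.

V_CE ≈ 8.9 V

Thevenize the base divider: V_Th = V_CC·R_2/(R_1+R_2) = 15×8.2/35.2 = 3.49 V, R_Th = R_1‖R_2 = 6.29 kΩ.
Base-emitter loop: V_Th = I_B·R_Th + V_BE + (β+1)I_B·R_E, so I_B = (3.49 − 0.7) / (6.29 + 201×1.8) = 0.00759 mA.
I_C = β·I_B = 200×0.00759 = 1.52 mA, and I_E = (β+1)I_B = 1.53 mA.
V_CE = V_CC − I_C·R_C − I_E·R_E = 15 − 1.52×2.2 − 1.53×1.8 = 8.91 V.
V_CE = 8.91 V > 0.2 V confirms active-region operation.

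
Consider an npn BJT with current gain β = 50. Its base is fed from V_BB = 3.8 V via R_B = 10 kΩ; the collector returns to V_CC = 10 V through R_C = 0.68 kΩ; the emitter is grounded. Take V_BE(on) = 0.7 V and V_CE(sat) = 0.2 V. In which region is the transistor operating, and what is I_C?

Assume active: I_B = (3.8 − 0.7)/10 = 0.31 mA, giving I_C = β·I_B = 15.5 mA.
But then V_CE = 10 − 15.5×0.68 = -0.54 V < V_CE(sat) = 0.2 V — impossible in the active region.
So the transistor is saturated. With V_CE = 0.2 V, I_C = (V_CC − 0.2)/R_C = 9.8/0.68 = 14.4 mA.
Check: β·I_B = 15.5 mA > I_C = 14.4 mA, confirming saturation.

saturation; I_C ≈ 14 mA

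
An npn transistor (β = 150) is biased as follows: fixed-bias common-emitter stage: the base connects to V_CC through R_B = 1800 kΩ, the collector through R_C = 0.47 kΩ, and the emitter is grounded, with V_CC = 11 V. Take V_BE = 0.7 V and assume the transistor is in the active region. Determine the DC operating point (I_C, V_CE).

Base loop: V_CC = I_B·R_B + V_BE, so I_B = (11 − 0.7)/1800 kΩ = 0.00572 mA.
In the active region I_C = β·I_B = 150 × 0.00572 = 0.858 mA.
Collector loop: V_CE = V_CC − I_C·R_C = 11 − 0.858×0.47 = 10.6 V.
Since V_CE = 10.6 V > V_CE(sat) ≈ 0.2 V, the transistor is in the active region as assumed.

I_C ≈ 0.86 mA, V_CE ≈ 11 V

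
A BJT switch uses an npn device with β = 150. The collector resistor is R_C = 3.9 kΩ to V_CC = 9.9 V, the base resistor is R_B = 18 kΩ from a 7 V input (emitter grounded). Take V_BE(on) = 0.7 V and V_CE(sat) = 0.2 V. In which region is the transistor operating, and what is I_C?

Assume active: I_B = (7 − 0.7)/18 = 0.35 mA, giving I_C = β·I_B = 52.5 mA.
But then V_CE = 9.9 − 52.5×3.9 = -195 V < V_CE(sat) = 0.2 V — impossible in the active region.
So the transistor is saturated. With V_CE = 0.2 V, I_C = (V_CC − 0.2)/R_C = 9.7/3.9 = 2.49 mA.
Check: β·I_B = 52.5 mA > I_C = 2.49 mA, confirming saturation.

saturation; I_C ≈ 2.5 mA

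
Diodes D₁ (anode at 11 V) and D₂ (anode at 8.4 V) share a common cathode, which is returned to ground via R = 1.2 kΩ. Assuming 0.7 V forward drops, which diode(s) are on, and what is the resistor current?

Assume both conduct. Then node N would need to be at both 11−0.7 = 10.3 V and 8.4−0.7 = 7.7 V, which is impossible.
Assume only D₁ conducts: V_N = 11 − 0.7 = 10.3 V, so I_R = 10.3/1.2 = 8.58 mA.
Check D₂: its anode-to-cathode voltage is 8.4 − 10.3 = -1.9 V < 0.7 V, so it is off. The assumption is consistent.

Only D₁ conducts; I_R ≈ 8.6 mA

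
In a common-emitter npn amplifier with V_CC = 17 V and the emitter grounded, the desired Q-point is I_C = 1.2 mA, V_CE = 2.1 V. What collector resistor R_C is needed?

Collector loop: V_CC = I_C·R_C + V_CE.
R_C = (V_CC − V_CE)/I_C = (17 − 2.1)/1.2 = 12.4 kΩ.

R_C ≈ 12 kΩ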